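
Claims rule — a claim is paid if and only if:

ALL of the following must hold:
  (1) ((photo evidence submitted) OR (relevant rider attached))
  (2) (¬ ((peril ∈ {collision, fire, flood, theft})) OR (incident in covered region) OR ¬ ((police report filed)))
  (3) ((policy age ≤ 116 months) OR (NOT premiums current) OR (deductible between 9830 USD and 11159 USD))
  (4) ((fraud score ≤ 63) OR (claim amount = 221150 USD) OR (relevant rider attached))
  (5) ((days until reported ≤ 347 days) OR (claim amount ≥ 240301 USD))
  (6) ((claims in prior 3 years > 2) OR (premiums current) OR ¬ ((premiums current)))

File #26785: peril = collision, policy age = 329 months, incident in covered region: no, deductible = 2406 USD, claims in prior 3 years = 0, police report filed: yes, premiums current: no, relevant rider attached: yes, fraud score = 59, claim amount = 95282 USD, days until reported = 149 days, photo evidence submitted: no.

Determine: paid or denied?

Atomic conditions:
  photo evidence submitted: no → false
  relevant rider attached: yes → true
  peril ∈ {collision, fire, flood, theft}: collision is in the set → true
  incident in covered region: no → false
  police report filed: yes → true
  policy age ≤ 116 months: 329 ≤ 116 is false
  NOT premiums current: no → true
  deductible between 9830 USD and 11159 USD: 2406 in [9830, 11159] is false
  fraud score ≤ 63: 59 ≤ 63 is true
  claim amount = 221150 USD: 95282 == 221150 is false
  days until reported ≤ 347 days: 149 ≤ 347 is true
  claim amount ≥ 240301 USD: 95282 ≥ 240301 is false
  claims in prior 3 years > 2: 0 > 2 is false
  premiums current: no → false
Combine:
[1] false OR true = true
[2.1] NOT true = false
[2.3] NOT true = false
[2] false OR false OR false = false
[3] false OR true OR false = true
[4] true OR false OR true = true
[5] true OR false = true
[6.3] NOT false = true
[6] false OR false OR true = true
[root] true AND false AND true AND true AND true AND true = false
Overall: false → denied

Denied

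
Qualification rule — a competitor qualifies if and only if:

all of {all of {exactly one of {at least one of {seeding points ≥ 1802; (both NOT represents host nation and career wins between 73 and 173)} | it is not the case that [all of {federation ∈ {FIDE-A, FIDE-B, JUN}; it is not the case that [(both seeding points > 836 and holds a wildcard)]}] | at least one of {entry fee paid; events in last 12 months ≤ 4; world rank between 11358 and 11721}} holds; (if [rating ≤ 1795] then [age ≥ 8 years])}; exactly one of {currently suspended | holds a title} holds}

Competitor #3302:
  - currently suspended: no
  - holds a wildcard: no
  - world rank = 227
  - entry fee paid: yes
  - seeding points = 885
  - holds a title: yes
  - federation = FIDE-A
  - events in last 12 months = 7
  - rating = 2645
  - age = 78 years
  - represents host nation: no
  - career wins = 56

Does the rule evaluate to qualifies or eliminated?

Qualifies

Atomic conditions:
  seeding points ≥ 1802: 885 ≥ 1802 is false
  NOT represents host nation: no → true
  career wins between 73 and 173: 56 in [73, 173] is false
  federation ∈ {FIDE-A, FIDE-B, JUN}: FIDE-A is in the set → true
  seeding points > 836: 885 > 836 is true
  holds a wildcard: no → false
  entry fee paid: yes → true
  events in last 12 months ≤ 4: 7 ≤ 4 is false
  world rank between 11358 and 11721: 227 in [11358, 11721] is false
  rating ≤ 1795: 2645 ≤ 1795 is false
  age ≥ 8 years: 78 ≥ 8 is true
  currently suspended: no → false
  holds a title: yes → true
Combine:
[1.1.1.2] true AND false = false
[1.1.1] false OR false = false
[1.1.2.1.2.1] true AND false = false
[1.1.2.1.2] NOT false = true
[1.1.2.1] true AND true = true
[1.1.2] NOT true = false
[1.1.3] true OR false OR false = true
[1.1] exactly-one(false, false, true) = true
[1.2] false → true (antecedent false ⇒ implication holds) = true
[1] true AND true = true
[2] exactly-one(false, true) = true
[root] true AND true = true
Overall: true → qualifies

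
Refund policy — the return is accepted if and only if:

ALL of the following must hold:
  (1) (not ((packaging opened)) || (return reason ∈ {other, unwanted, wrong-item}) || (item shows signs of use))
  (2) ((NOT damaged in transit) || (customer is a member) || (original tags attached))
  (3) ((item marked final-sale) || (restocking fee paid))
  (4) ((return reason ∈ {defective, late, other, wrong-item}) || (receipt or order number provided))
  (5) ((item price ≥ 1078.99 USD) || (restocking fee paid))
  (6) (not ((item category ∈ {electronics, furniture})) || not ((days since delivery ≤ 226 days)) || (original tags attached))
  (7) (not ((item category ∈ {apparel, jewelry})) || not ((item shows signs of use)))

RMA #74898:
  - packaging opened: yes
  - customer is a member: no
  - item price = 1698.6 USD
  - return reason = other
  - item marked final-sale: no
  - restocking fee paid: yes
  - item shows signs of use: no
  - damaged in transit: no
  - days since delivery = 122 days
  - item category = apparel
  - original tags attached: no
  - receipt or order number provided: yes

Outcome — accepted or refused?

Accepted

Atomic conditions:
  packaging opened: yes → true
  return reason ∈ {other, unwanted, wrong-item}: other is in the set → true
  item shows signs of use: no → false
  NOT damaged in transit: no → true
  customer is a member: no → false
  original tags attached: no → false
  item marked final-sale: no → false
  restocking fee paid: yes → true
  return reason ∈ {defective, late, other, wrong-item}: other is in the set → true
  receipt or order number provided: yes → true
  item price ≥ 1078.99 USD: 1698.6 ≥ 1078.99 is true
  item category ∈ {electronics, furniture}: apparel is not in the set → false
  days since delivery ≤ 226 days: 122 ≤ 226 is true
  item category ∈ {apparel, jewelry}: apparel is in the set → true
Combine:
[1.1] NOT true = false
[1] false OR true OR false = true
[2] true OR false OR false = true
[3] false OR true = true
[4] true OR true = true
[5] true OR true = true
[6.1] NOT false = true
[6.2] NOT true = false
[6] true OR false OR false = true
[7.1] NOT true = false
[7.2] NOT false = true
[7] false OR true = true
[root] true AND true AND true AND true AND true AND true AND true = true
Overall: true → accepted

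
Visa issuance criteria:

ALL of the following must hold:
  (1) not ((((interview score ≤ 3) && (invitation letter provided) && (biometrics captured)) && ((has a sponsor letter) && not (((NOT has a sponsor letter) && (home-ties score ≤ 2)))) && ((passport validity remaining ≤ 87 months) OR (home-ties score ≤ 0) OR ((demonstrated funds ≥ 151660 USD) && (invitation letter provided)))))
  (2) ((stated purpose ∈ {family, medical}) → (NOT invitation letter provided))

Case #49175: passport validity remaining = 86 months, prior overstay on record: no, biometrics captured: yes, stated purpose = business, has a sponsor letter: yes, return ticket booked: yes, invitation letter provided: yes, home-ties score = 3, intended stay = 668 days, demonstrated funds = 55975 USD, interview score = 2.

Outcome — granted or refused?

Atomic conditions:
  interview score ≤ 3: 2 ≤ 3 is true
  invitation letter provided: yes → true
  biometrics captured: yes → true
  has a sponsor letter: yes → true
  NOT has a sponsor letter: yes → false
  home-ties score ≤ 2: 3 ≤ 2 is false
  passport validity remaining ≤ 87 months: 86 ≤ 87 is true
  home-ties score ≤ 0: 3 ≤ 0 is false
  demonstrated funds ≥ 151660 USD: 55975 ≥ 151660 is false
  stated purpose ∈ {family, medical}: business is not in the set → false
  NOT invitation letter provided: yes → false
Combine:
[1.1.1] true AND true AND true = true
[1.1.2.2.1] false AND false = false
[1.1.2.2] NOT false = true
[1.1.2] true AND true = true
[1.1.3.3] false AND true = false
[1.1.3] true OR false OR false = true
[1.1] true AND true AND true = true
[1] NOT true = false
[2] false → false (antecedent false ⇒ implication holds) = true
[root] false AND true = false
Overall: false → refused

Refused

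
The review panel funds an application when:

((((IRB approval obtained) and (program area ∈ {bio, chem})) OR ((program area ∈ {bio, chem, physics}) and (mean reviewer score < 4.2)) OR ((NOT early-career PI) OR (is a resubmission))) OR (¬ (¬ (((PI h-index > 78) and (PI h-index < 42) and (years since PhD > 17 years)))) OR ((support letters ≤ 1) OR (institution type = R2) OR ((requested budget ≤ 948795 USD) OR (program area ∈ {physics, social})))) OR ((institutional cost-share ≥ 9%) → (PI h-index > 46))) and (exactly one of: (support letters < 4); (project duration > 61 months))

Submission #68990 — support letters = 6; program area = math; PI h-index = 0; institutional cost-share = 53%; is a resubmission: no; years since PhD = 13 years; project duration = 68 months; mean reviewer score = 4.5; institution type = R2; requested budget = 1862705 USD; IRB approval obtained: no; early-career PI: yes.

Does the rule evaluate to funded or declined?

Funded

Atomic conditions:
  IRB approval obtained: no → false
  program area ∈ {bio, chem}: math is not in the set → false
  program area ∈ {bio, chem, physics}: math is not in the set → false
  mean reviewer score < 4.2: 4.5 < 4.2 is false
  NOT early-career PI: yes → false
  is a resubmission: no → false
  PI h-index > 78: 0 > 78 is false
  PI h-index < 42: 0 < 42 is true
  years since PhD > 17 years: 13 > 17 is false
  support letters ≤ 1: 6 ≤ 1 is false
  institution type = R2: R2 == R2 is true
  requested budget ≤ 948795 USD: 1862705 ≤ 948795 is false
  program area ∈ {physics, social}: math is not in the set → false
  institutional cost-share ≥ 9%: 53 ≥ 9 is true
  PI h-index > 46: 0 > 46 is false
  support letters < 4: 6 < 4 is false
  project duration > 61 months: 68 > 61 is true
Combine:
[1.1.1] false AND false = false
[1.1.2] false AND false = false
[1.1.3] false OR false = false
[1.1] false OR false OR false = false
[1.2.1.1.1] false AND true AND false = false
[1.2.1.1] NOT false = true
[1.2.1] NOT true = false
[1.2.2.3] false OR false = false
[1.2.2] false OR true OR false = true
[1.2] false OR true = true
[1.3] true → false = false
[1] false OR true OR false = true
[2] exactly-one(false, true) = true
[root] true AND true = true
Overall: true → funded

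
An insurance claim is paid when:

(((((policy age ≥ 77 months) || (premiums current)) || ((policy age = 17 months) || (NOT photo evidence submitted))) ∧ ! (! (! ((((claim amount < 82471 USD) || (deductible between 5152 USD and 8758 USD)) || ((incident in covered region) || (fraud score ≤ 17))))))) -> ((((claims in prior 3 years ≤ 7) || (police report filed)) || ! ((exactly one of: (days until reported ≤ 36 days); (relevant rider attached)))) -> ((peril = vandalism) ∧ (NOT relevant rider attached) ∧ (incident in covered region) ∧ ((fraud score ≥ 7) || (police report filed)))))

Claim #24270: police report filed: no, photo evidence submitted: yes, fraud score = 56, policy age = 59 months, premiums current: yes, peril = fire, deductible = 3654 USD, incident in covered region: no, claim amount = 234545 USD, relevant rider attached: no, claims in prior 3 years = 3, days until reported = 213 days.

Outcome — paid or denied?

Atomic conditions:
  policy age ≥ 77 months: 59 ≥ 77 is false
  premiums current: yes → true
  policy age = 17 months: 59 == 17 is false
  NOT photo evidence submitted: yes → false
  claim amount < 82471 USD: 234545 < 82471 is false
  deductible between 5152 USD and 8758 USD: 3654 in [5152, 8758] is false
  incident in covered region: no → false
  fraud score ≤ 17: 56 ≤ 17 is false
  claims in prior 3 years ≤ 7: 3 ≤ 7 is true
  police report filed: no → false
  days until reported ≤ 36 days: 213 ≤ 36 is false
  relevant rider attached: no → false
  peril = vandalism: fire == vandalism is false
  NOT relevant rider attached: no → true
  fraud score ≥ 7: 56 ≥ 7 is true
Combine:
[1.1.1] false OR true = true
[1.1.2] false OR false = false
[1.1] true OR false = true
[1.2.1.1.1.1] false OR false = false
[1.2.1.1.1.2] false OR false = false
[1.2.1.1.1] false OR false = false
[1.2.1.1] NOT false = true
[1.2.1] NOT true = false
[1.2] NOT false = true
[1] true AND true = true
[2.1.1] true OR false = true
[2.1.2.1] exactly-one(false, false) = false
[2.1.2] NOT false = true
[2.1] true OR true = true
[2.2.4] true OR false = true
[2.2] false AND true AND false AND true = false
[2] true → false = false
[root] true → false = false
Overall: false → denied

Denied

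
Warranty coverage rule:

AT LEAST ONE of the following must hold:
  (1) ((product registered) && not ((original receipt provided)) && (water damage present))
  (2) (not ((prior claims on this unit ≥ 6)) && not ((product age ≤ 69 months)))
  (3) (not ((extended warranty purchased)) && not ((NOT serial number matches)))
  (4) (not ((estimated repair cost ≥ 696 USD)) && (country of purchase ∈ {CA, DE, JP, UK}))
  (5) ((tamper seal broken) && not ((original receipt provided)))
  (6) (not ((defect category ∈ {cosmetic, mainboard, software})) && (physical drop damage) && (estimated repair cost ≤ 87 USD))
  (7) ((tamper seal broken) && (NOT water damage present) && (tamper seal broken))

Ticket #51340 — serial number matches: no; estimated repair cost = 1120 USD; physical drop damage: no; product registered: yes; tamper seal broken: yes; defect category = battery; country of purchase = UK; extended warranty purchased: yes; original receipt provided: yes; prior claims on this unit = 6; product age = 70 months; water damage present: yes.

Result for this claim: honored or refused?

Atomic conditions:
  product registered: yes → true
  original receipt provided: yes → true
  water damage present: yes → true
  prior claims on this unit ≥ 6: 6 ≥ 6 is true
  product age ≤ 69 months: 70 ≤ 69 is false
  extended warranty purchased: yes → true
  NOT serial number matches: no → true
  estimated repair cost ≥ 696 USD: 1120 ≥ 696 is true
  country of purchase ∈ {CA, DE, JP, UK}: UK is in the set → true
  tamper seal broken: yes → true
  defect category ∈ {cosmetic, mainboard, software}: battery is not in the set → false
  physical drop damage: no → false
  estimated repair cost ≤ 87 USD: 1120 ≤ 87 is false
  NOT water damage present: yes → false
Combine:
[1.2] NOT true = false
[1] true AND false AND true = false
[2.1] NOT true = false
[2.2] NOT false = true
[2] false AND true = false
[3.1] NOT true = false
[3.2] NOT true = false
[3] false AND false = false
[4.1] NOT true = false
[4] false AND true = false
[5.2] NOT true = false
[5] true AND false = false
[6.1] NOT false = true
[6] true AND false AND false = false
[7] true AND false AND true = false
[root] false OR false OR false OR false OR false OR false OR false = false
Overall: false → refused

Refused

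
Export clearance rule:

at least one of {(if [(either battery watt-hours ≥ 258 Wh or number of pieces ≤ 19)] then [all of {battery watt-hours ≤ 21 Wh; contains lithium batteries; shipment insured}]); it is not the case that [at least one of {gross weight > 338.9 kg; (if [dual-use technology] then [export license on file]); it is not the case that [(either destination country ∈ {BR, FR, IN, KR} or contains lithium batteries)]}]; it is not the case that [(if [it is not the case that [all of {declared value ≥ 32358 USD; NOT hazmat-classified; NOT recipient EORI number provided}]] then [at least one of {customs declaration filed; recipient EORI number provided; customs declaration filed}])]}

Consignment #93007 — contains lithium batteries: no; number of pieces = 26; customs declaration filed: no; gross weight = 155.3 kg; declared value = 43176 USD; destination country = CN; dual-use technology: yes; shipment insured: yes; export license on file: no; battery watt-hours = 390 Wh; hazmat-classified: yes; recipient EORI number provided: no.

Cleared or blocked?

Cleared

Atomic conditions:
  battery watt-hours ≥ 258 Wh: 390 ≥ 258 is true
  number of pieces ≤ 19: 26 ≤ 19 is false
  battery watt-hours ≤ 21 Wh: 390 ≤ 21 is false
  contains lithium batteries: no → false
  shipment insured: yes → true
  gross weight > 338.9 kg: 155.3 > 338.9 is false
  dual-use technology: yes → true
  export license on file: no → false
  destination country ∈ {BR, FR, IN, KR}: CN is not in the set → false
  declared value ≥ 32358 USD: 43176 ≥ 32358 is true
  NOT hazmat-classified: yes → false
  NOT recipient EORI number provided: no → true
  customs declaration filed: no → false
  recipient EORI number provided: no → false
Combine:
[1.1] true OR false = true
[1.2] false AND false AND true = false
[1] true → false = false
[2.1.2] true → false = false
[2.1.3.1] false OR false = false
[2.1.3] NOT false = true
[2.1] false OR false OR true = true
[2] NOT true = false
[3.1.1.1] true AND false AND true = false
[3.1.1] NOT false = true
[3.1.2] false OR false OR false = false
[3.1] true → false = false
[3] NOT false = true
[root] false OR false OR true = true
Overall: true → cleared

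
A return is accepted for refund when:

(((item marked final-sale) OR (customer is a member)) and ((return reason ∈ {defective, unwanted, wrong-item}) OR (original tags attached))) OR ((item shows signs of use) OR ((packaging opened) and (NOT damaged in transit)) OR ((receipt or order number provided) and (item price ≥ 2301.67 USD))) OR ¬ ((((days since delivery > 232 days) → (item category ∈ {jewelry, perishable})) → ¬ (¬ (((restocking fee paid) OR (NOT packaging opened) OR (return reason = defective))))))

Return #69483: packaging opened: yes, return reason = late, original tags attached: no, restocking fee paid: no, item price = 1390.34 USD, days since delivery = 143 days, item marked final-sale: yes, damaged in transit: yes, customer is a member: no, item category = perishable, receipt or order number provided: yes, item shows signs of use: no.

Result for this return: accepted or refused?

Atomic conditions:
  item marked final-sale: yes → true
  customer is a member: no → false
  return reason ∈ {defective, unwanted, wrong-item}: late is not in the set → false
  original tags attached: no → false
  item shows signs of use: no → false
  packaging opened: yes → true
  NOT damaged in transit: yes → false
  receipt or order number provided: yes → true
  item price ≥ 2301.67 USD: 1390.34 ≥ 2301.67 is false
  days since delivery > 232 days: 143 > 232 is false
  item category ∈ {jewelry, perishable}: perishable is in the set → true
  restocking fee paid: no → false
  NOT packaging opened: yes → false
  return reason = defective: late == defective is false
Combine:
[1.1] true OR false = true
[1.2] false OR false = false
[1] true AND false = false
[2.2] true AND false = false
[2.3] true AND false = false
[2] false OR false OR false = false
[3.1.1] false → true (antecedent false ⇒ implication holds) = true
[3.1.2.1.1] false OR false OR false = false
[3.1.2.1] NOT false = true
[3.1.2] NOT true = false
[3.1] true → false = false
[3] NOT false = true
[root] false OR false OR true = true
Overall: true → accepted

Accepted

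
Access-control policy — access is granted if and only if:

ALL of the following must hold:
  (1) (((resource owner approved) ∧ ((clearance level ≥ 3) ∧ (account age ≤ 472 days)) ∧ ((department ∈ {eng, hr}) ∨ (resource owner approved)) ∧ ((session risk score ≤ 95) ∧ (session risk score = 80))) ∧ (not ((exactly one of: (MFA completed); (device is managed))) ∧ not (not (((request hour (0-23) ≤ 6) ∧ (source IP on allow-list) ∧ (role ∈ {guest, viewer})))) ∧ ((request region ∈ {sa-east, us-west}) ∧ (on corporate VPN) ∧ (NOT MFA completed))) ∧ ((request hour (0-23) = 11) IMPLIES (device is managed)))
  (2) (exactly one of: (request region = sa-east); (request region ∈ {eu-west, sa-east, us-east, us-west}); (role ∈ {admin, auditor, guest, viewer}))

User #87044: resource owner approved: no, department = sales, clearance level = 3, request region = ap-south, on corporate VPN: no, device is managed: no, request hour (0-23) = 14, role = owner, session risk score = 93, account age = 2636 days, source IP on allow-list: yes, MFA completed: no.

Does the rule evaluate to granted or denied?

Atomic conditions:
  resource owner approved: no → false
  clearance level ≥ 3: 3 ≥ 3 is true
  account age ≤ 472 days: 2636 ≤ 472 is false
  department ∈ {eng, hr}: sales is not in the set → false
  session risk score ≤ 95: 93 ≤ 95 is true
  session risk score = 80: 93 == 80 is false
  MFA completed: no → false
  device is managed: no → false
  request hour (0-23) ≤ 6: 14 ≤ 6 is false
  source IP on allow-list: yes → true
  role ∈ {guest, viewer}: owner is not in the set → false
  request region ∈ {sa-east, us-west}: ap-south is not in the set → false
  on corporate VPN: no → false
  NOT MFA completed: no → true
  request hour (0-23) = 11: 14 == 11 is false
  request region = sa-east: ap-south == sa-east is false
  request region ∈ {eu-west, sa-east, us-east, us-west}: ap-south is not in the set → false
  role ∈ {admin, auditor, guest, viewer}: owner is not in the set → false
Combine:
[1.1.2] true AND false = false
[1.1.3] false OR false = false
[1.1.4] true AND false = false
[1.1] false AND false AND false AND false = false
[1.2.1.1] exactly-one(false, false) = false
[1.2.1] NOT false = true
[1.2.2.1.1] false AND true AND false = false
[1.2.2.1] NOT false = true
[1.2.2] NOT true = false
[1.2.3] false AND false AND true = false
[1.2] true AND false AND false = false
[1.3] false → false (antecedent false ⇒ implication holds) = true
[1] false AND false AND true = false
[2] exactly-one(false, false, false) = false
[root] false AND false = false
Overall: false → denied

Denied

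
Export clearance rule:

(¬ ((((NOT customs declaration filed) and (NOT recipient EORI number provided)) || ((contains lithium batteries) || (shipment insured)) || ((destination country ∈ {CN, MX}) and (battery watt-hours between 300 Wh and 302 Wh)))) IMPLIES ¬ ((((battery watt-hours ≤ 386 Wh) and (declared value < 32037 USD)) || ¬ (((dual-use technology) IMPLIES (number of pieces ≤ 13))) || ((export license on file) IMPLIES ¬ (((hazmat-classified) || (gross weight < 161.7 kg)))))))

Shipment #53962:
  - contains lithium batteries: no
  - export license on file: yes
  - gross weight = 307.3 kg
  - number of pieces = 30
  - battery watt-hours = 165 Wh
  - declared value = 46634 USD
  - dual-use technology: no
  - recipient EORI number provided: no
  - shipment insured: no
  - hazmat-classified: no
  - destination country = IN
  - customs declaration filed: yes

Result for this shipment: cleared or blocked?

Atomic conditions:
  NOT customs declaration filed: yes → false
  NOT recipient EORI number provided: no → true
  contains lithium batteries: no → false
  shipment insured: no → false
  destination country ∈ {CN, MX}: IN is not in the set → false
  battery watt-hours between 300 Wh and 302 Wh: 165 in [300, 302] is false
  battery watt-hours ≤ 386 Wh: 165 ≤ 386 is true
  declared value < 32037 USD: 46634 < 32037 is false
  dual-use technology: no → false
  number of pieces ≤ 13: 30 ≤ 13 is false
  export license on file: yes → true
  hazmat-classified: no → false
  gross weight < 161.7 kg: 307.3 < 161.7 is false
Combine:
[1.1.1] false AND true = false
[1.1.2] false OR false = false
[1.1.3] false AND false = false
[1.1] false OR false OR false = false
[1] NOT false = true
[2.1.1] true AND false = false
[2.1.2.1] false → false (antecedent false ⇒ implication holds) = true
[2.1.2] NOT true = false
[2.1.3.2.1] false OR false = false
[2.1.3.2] NOT false = true
[2.1.3] true → true = true
[2.1] false OR false OR true = true
[2] NOT true = false
[root] true → false = false
Overall: false → blocked

Blocked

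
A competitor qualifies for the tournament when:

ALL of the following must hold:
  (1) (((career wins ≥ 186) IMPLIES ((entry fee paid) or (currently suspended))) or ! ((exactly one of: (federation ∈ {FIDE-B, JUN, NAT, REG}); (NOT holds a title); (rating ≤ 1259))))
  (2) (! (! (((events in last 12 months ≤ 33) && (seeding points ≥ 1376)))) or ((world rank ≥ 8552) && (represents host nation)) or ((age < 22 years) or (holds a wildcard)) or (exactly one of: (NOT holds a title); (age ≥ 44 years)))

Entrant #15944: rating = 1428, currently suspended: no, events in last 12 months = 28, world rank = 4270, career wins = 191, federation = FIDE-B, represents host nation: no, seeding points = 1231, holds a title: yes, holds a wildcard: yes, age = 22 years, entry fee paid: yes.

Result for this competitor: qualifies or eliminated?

Qualifies

Atomic conditions:
  career wins ≥ 186: 191 ≥ 186 is true
  entry fee paid: yes → true
  currently suspended: no → false
  federation ∈ {FIDE-B, JUN, NAT, REG}: FIDE-B is in the set → true
  NOT holds a title: yes → false
  rating ≤ 1259: 1428 ≤ 1259 is false
  events in last 12 months ≤ 33: 28 ≤ 33 is true
  seeding points ≥ 1376: 1231 ≥ 1376 is false
  world rank ≥ 8552: 4270 ≥ 8552 is false
  represents host nation: no → false
  age < 22 years: 22 < 22 is false
  holds a wildcard: yes → true
  age ≥ 44 years: 22 ≥ 44 is false
Combine:
[1.1.2] true OR false = true
[1.1] true → true = true
[1.2.1] exactly-one(true, false, false) = true
[1.2] NOT true = false
[1] true OR false = true
[2.1.1.1] true AND false = false
[2.1.1] NOT false = true
[2.1] NOT true = false
[2.2] false AND false = false
[2.3] false OR true = true
[2.4] exactly-one(false, false) = false
[2] false OR false OR true OR false = true
[root] true AND true = true
Overall: true → qualifies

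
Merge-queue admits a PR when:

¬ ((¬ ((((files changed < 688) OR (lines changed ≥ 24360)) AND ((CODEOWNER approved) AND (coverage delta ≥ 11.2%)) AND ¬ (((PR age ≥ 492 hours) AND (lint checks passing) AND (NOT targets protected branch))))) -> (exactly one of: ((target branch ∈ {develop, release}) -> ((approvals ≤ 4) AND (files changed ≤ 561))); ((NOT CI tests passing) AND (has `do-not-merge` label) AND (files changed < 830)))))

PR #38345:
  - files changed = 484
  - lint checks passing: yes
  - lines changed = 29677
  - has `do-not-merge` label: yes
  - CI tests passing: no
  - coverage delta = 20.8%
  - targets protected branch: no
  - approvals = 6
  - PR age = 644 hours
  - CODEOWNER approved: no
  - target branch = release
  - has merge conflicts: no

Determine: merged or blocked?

Atomic conditions:
  files changed < 688: 484 < 688 is true
  lines changed ≥ 24360: 29677 ≥ 24360 is true
  CODEOWNER approved: no → false
  coverage delta ≥ 11.2%: 20.8 ≥ 11.2 is true
  PR age ≥ 492 hours: 644 ≥ 492 is true
  lint checks passing: yes → true
  NOT targets protected branch: no → true
  target branch ∈ {develop, release}: release is in the set → true
  approvals ≤ 4: 6 ≤ 4 is false
  files changed ≤ 561: 484 ≤ 561 is true
  NOT CI tests passing: no → true
  has `do-not-merge` label: yes → true
  files changed < 830: 484 < 830 is true
Combine:
[1.1.1.1] true OR true = true
[1.1.1.2] false AND true = false
[1.1.1.3.1] true AND true AND true = true
[1.1.1.3] NOT true = false
[1.1.1] true AND false AND false = false
[1.1] NOT false = true
[1.2.1.2] false AND true = false
[1.2.1] true → false = false
[1.2.2] true AND true AND true = true
[1.2] exactly-one(false, true) = true
[1] true → true = true
[root] NOT true = false
Overall: false → blocked

Blocked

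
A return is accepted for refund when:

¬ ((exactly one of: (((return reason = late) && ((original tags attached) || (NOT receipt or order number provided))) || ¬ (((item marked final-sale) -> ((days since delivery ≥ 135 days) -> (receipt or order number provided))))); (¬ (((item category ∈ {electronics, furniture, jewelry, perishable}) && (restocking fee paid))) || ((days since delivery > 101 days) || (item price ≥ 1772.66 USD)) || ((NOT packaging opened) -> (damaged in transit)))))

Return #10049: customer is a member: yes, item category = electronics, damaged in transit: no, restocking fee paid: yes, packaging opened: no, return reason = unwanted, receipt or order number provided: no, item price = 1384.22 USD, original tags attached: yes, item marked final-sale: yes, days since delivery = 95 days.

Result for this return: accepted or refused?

Accepted

Atomic conditions:
  return reason = late: unwanted == late is false
  original tags attached: yes → true
  NOT receipt or order number provided: no → true
  item marked final-sale: yes → true
  days since delivery ≥ 135 days: 95 ≥ 135 is false
  receipt or order number provided: no → false
  item category ∈ {electronics, furniture, jewelry, perishable}: electronics is in the set → true
  restocking fee paid: yes → true
  days since delivery > 101 days: 95 > 101 is false
  item price ≥ 1772.66 USD: 1384.22 ≥ 1772.66 is false
  NOT packaging opened: no → true
  damaged in transit: no → false
Combine:
[1.1.1.2] true OR true = true
[1.1.1] false AND true = false
[1.1.2.1.2] false → false (antecedent false ⇒ implication holds) = true
[1.1.2.1] true → true = true
[1.1.2] NOT true = false
[1.1] false OR false = false
[1.2.1.1] true AND true = true
[1.2.1] NOT true = false
[1.2.2] false OR false = false
[1.2.3] true → false = false
[1.2] false OR false OR false = false
[1] exactly-one(false, false) = false
[root] NOT false = true
Overall: true → accepted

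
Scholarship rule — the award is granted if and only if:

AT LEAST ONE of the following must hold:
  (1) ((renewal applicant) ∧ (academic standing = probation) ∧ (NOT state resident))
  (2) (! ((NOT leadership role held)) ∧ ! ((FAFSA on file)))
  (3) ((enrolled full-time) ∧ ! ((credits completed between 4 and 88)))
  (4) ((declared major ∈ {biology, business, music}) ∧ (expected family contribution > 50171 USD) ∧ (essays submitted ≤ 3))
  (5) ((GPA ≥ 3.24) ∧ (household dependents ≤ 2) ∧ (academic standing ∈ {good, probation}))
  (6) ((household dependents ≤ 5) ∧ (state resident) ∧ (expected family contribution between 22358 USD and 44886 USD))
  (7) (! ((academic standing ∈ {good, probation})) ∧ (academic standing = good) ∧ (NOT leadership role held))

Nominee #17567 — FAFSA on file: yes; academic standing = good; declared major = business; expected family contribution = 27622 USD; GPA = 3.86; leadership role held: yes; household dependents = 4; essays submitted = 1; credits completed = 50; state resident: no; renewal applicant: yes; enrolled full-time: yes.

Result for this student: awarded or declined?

Declined

Atomic conditions:
  renewal applicant: yes → true
  academic standing = probation: good == probation is false
  NOT state resident: no → true
  NOT leadership role held: yes → false
  FAFSA on file: yes → true
  enrolled full-time: yes → true
  credits completed between 4 and 88: 50 in [4, 88] is true
  declared major ∈ {biology, business, music}: business is in the set → true
  expected family contribution > 50171 USD: 27622 > 50171 is false
  essays submitted ≤ 3: 1 ≤ 3 is true
  GPA ≥ 3.24: 3.86 ≥ 3.24 is true
  household dependents ≤ 2: 4 ≤ 2 is false
  academic standing ∈ {good, probation}: good is in the set → true
  household dependents ≤ 5: 4 ≤ 5 is true
  state resident: no → false
  expected family contribution between 22358 USD and 44886 USD: 27622 in [22358, 44886] is true
  academic standing = good: good == good is true
Combine:
[1] true AND false AND true = false
[2.1] NOT false = true
[2.2] NOT true = false
[2] true AND false = false
[3.2] NOT true = false
[3] true AND false = false
[4] true AND false AND true = false
[5] true AND false AND true = false
[6] true AND false AND true = false
[7.1] NOT true = false
[7] false AND true AND false = false
[root] false OR false OR false OR false OR false OR false OR false = false
Overall: false → declined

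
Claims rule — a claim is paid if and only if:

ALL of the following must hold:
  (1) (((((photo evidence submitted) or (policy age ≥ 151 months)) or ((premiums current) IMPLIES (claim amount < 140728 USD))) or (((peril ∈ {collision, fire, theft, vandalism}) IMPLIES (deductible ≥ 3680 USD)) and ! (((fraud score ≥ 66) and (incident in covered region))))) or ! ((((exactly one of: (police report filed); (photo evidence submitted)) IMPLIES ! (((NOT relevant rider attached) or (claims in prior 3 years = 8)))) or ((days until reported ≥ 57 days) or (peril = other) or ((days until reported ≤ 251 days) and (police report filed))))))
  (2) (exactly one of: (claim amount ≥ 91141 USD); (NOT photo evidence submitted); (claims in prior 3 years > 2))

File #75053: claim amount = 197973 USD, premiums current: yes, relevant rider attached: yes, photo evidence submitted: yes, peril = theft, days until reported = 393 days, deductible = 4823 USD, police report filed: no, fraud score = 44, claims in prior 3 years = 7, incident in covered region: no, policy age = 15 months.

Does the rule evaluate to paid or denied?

Denied

Atomic conditions:
  photo evidence submitted: yes → true
  policy age ≥ 151 months: 15 ≥ 151 is false
  premiums current: yes → true
  claim amount < 140728 USD: 197973 < 140728 is false
  peril ∈ {collision, fire, theft, vandalism}: theft is in the set → true
  deductible ≥ 3680 USD: 4823 ≥ 3680 is true
  fraud score ≥ 66: 44 ≥ 66 is false
  incident in covered region: no → false
  police report filed: no → false
  NOT relevant rider attached: yes → false
  claims in prior 3 years = 8: 7 == 8 is false
  days until reported ≥ 57 days: 393 ≥ 57 is true
  peril = other: theft == other is false
  days until reported ≤ 251 days: 393 ≤ 251 is false
  claim amount ≥ 91141 USD: 197973 ≥ 91141 is true
  NOT photo evidence submitted: yes → false
  claims in prior 3 years > 2: 7 > 2 is true
Combine:
[1.1.1.1] true OR false = true
[1.1.1.2] true → false = false
[1.1.1] true OR false = true
[1.1.2.1] true → true = true
[1.1.2.2.1] false AND false = false
[1.1.2.2] NOT false = true
[1.1.2] true AND true = true
[1.1] true OR true = true
[1.2.1.1.1] exactly-one(false, true) = true
[1.2.1.1.2.1] false OR false = false
[1.2.1.1.2] NOT false = true
[1.2.1.1] true → true = true
[1.2.1.2.3] false AND false = false
[1.2.1.2] true OR false OR false = true
[1.2.1] true OR true = true
[1.2] NOT true = false
[1] true OR false = true
[2] exactly-one(true, false, true) = false
[root] true AND false = false
Overall: false → denied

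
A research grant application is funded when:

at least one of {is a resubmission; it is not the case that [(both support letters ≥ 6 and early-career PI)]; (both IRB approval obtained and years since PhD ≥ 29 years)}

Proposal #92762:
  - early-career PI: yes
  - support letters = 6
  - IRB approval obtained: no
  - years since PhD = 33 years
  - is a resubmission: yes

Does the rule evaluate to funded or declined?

Atomic conditions:
  is a resubmission: yes → true
  support letters ≥ 6: 6 ≥ 6 is true
  early-career PI: yes → true
  IRB approval obtained: no → false
  years since PhD ≥ 29 years: 33 ≥ 29 is true
Combine:
[2.1] true AND true = true
[2] NOT true = false
[3] false AND true = false
[root] true OR false OR false = true
Overall: true → funded

Funded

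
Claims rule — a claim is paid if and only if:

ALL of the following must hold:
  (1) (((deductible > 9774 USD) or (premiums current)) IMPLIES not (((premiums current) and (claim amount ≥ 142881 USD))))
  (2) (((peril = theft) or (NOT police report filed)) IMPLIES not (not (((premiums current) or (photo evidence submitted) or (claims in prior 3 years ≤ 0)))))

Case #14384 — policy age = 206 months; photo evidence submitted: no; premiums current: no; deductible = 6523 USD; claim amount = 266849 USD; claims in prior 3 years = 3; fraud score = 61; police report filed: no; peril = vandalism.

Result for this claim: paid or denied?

Denied

Atomic conditions:
  deductible > 9774 USD: 6523 > 9774 is false
  premiums current: no → false
  claim amount ≥ 142881 USD: 266849 ≥ 142881 is true
  peril = theft: vandalism == theft is false
  NOT police report filed: no → true
  photo evidence submitted: no → false
  claims in prior 3 years ≤ 0: 3 ≤ 0 is false
Combine:
[1.1] false OR false = false
[1.2.1] false AND true = false
[1.2] NOT false = true
[1] false → true (antecedent false ⇒ implication holds) = true
[2.1] false OR true = true
[2.2.1.1] false OR false OR false = false
[2.2.1] NOT false = true
[2.2] NOT true = false
[2] true → false = false
[root] true AND false = false
Overall: false → denied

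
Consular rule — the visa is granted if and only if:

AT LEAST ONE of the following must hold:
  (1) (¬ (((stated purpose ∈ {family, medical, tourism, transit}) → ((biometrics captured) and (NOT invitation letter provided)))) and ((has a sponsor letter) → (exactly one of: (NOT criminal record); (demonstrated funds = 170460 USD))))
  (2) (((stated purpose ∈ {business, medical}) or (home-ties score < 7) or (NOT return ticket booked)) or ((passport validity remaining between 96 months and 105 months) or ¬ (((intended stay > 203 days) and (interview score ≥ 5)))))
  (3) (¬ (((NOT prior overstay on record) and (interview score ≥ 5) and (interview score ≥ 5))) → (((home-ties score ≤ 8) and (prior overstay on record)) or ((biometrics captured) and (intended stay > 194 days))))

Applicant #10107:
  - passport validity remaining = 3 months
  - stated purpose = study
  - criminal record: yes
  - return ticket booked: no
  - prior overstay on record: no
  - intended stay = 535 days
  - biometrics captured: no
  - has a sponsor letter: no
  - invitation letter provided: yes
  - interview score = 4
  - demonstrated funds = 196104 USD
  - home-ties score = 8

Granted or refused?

Atomic conditions:
  stated purpose ∈ {family, medical, tourism, transit}: study is not in the set → false
  biometrics captured: no → false
  NOT invitation letter provided: yes → false
  has a sponsor letter: no → false
  NOT criminal record: yes → false
  demonstrated funds = 170460 USD: 196104 == 170460 is false
  stated purpose ∈ {business, medical}: study is not in the set → false
  home-ties score < 7: 8 < 7 is false
  NOT return ticket booked: no → true
  passport validity remaining between 96 months and 105 months: 3 in [96, 105] is false
  intended stay > 203 days: 535 > 203 is true
  interview score ≥ 5: 4 ≥ 5 is false
  NOT prior overstay on record: no → true
  home-ties score ≤ 8: 8 ≤ 8 is true
  prior overstay on record: no → false
  intended stay > 194 days: 535 > 194 is true
Combine:
[1.1.1.2] false AND false = false
[1.1.1] false → false (antecedent false ⇒ implication holds) = true
[1.1] NOT true = false
[1.2.2] exactly-one(false, false) = false
[1.2] false → false (antecedent false ⇒ implication holds) = true
[1] false AND true = false
[2.1] false OR false OR true = true
[2.2.2.1] true AND false = false
[2.2.2] NOT false = true
[2.2] false OR true = true
[2] true OR true = true
[3.1.1] true AND false AND false = false
[3.1] NOT false = true
[3.2.1] true AND false = false
[3.2.2] false AND true = false
[3.2] false OR false = false
[3] true → false = false
[root] false OR true OR false = true
Overall: true → granted

Granted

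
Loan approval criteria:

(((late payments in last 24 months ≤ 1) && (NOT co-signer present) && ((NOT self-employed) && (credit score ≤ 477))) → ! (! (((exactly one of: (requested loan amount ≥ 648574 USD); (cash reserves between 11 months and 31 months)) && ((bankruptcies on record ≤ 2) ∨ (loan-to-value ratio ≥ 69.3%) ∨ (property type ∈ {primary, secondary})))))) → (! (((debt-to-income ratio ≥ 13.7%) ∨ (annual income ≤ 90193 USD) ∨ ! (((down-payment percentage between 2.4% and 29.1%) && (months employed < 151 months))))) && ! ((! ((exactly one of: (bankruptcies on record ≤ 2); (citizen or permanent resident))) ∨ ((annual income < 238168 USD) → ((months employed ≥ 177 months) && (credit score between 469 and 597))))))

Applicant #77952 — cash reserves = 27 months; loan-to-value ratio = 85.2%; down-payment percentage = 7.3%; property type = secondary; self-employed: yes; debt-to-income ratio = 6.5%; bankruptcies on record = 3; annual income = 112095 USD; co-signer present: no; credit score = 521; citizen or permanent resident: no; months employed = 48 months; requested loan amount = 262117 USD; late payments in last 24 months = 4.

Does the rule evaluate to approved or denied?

Atomic conditions:
  late payments in last 24 months ≤ 1: 4 ≤ 1 is false
  NOT co-signer present: no → true
  NOT self-employed: yes → false
  credit score ≤ 477: 521 ≤ 477 is false
  requested loan amount ≥ 648574 USD: 262117 ≥ 648574 is false
  cash reserves between 11 months and 31 months: 27 in [11, 31] is true
  bankruptcies on record ≤ 2: 3 ≤ 2 is false
  loan-to-value ratio ≥ 69.3%: 85.2 ≥ 69.3 is true
  property type ∈ {primary, secondary}: secondary is in the set → true
  debt-to-income ratio ≥ 13.7%: 6.5 ≥ 13.7 is false
  annual income ≤ 90193 USD: 112095 ≤ 90193 is false
  down-payment percentage between 2.4% and 29.1%: 7.3 in [2.4, 29.1] is true
  months employed < 151 months: 48 < 151 is true
  citizen or permanent resident: no → false
  annual income < 238168 USD: 112095 < 238168 is true
  months employed ≥ 177 months: 48 ≥ 177 is false
  credit score between 469 and 597: 521 in [469, 597] is true
Combine:
[1.1.3] false AND false = false
[1.1] false AND true AND false = false
[1.2.1.1.1] exactly-one(false, true) = true
[1.2.1.1.2] false OR true OR true = true
[1.2.1.1] true AND true = true
[1.2.1] NOT true = false
[1.2] NOT false = true
[1] false → true (antecedent false ⇒ implication holds) = true
[2.1.1.3.1] true AND true = true
[2.1.1.3] NOT true = false
[2.1.1] false OR false OR false = false
[2.1] NOT false = true
[2.2.1.1.1] exactly-one(false, false) = false
[2.2.1.1] NOT false = true
[2.2.1.2.2] false AND true = false
[2.2.1.2] true → false = false
[2.2.1] true OR false = true
[2.2] NOT true = false
[2] true AND false = false
[root] true → false = false
Overall: false → denied

Denied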